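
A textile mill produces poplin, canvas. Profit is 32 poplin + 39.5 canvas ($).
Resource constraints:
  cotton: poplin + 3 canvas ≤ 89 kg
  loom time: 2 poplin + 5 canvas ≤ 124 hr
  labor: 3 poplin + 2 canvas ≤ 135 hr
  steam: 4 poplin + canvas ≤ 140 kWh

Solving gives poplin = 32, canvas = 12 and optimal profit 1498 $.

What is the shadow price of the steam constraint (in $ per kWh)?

4.5

Binding: loom time and steam. Non-binding: cotton (21 unused), labor (15 unused).
Since cotton, labor are not tight, their duals are 0.
Dual feasibility on the basic columns requires 2·y_loom time + 4·y_steam = 32, 5·y_loom time + 1·y_steam = 39.5.
This yields shadow prices y_loom time = 7, y_steam = 4.5.
Shadow price of steam = 4.5.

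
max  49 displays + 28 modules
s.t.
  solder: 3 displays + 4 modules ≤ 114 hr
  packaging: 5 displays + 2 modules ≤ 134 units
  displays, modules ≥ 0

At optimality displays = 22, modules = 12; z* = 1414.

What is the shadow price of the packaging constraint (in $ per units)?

At the optimum: solder uses 114 of 114 (binding); packaging uses 134 of 134 (binding).
Dual feasibility on the basic columns requires 3·y_solder + 5·y_packaging = 49, 4·y_solder + 2·y_packaging = 28.
Solving: y_solder = 3, y_packaging = 8.
Shadow price of packaging = 8.

8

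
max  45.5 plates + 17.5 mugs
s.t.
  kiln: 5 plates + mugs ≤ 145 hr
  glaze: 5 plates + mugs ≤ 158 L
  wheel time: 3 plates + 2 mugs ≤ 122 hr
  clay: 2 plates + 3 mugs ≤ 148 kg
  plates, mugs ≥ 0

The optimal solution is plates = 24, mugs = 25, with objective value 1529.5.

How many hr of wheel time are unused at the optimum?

wheel time used = 3·24 + 2·25 = 122; slack = 122 − 122 = 0.

0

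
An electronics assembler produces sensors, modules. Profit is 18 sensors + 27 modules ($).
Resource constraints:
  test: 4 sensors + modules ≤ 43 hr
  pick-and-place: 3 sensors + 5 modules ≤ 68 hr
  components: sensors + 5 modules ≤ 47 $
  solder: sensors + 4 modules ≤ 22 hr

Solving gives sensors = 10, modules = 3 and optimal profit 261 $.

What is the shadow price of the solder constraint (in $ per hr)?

At the optimum: test uses 43 of 43 (binding); pick-and-place uses 45 of 68 (slack = 23); components uses 25 of 47 (slack = 22); solder uses 22 of 22 (binding).
Slack constraints have shadow price 0 (complementary slackness).
Dual feasibility on the basic columns requires 4·y_test + 1·y_solder = 18, 1·y_test + 4·y_solder = 27.
This yields shadow prices y_test = 3, y_solder = 6.
Shadow price of solder = 6.

6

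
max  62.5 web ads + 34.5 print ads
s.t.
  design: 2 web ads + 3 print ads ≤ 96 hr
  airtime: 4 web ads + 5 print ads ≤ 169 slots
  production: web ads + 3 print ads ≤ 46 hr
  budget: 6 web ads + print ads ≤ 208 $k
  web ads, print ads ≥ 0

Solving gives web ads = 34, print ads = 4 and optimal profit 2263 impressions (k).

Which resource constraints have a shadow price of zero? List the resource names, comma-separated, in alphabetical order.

design: 80/96 (slack 16)
airtime: 156/169 (slack 13)
production: 46/46 (binding)
budget: 208/208 (binding)
By complementary slackness, a constraint with positive slack has shadow price 0 → airtime, design.

airtime, design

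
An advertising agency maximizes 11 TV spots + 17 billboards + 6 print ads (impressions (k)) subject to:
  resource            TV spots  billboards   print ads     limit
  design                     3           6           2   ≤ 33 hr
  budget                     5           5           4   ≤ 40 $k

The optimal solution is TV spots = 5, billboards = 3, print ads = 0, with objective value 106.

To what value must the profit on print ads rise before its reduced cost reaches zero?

Both design and budget are binding at x*.
The binding rows give the dual system: 3·y_design + 5·y_budget = 11 and 6·y_design + 5·y_budget = 17.
This yields shadow prices y_design = 2, y_budget = 1.
print ads enters the basis when its profit ≥ yᵀa₃ = 2·2 + 1·4 = 8.

8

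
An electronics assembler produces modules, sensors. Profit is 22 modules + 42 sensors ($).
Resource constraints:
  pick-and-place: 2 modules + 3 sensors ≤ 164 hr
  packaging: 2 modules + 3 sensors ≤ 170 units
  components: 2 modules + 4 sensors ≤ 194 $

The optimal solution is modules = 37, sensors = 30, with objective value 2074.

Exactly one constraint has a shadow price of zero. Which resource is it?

packaging

pick-and-place: 164/164 (binding)
packaging: 164/170 (slack 6)
components: 194/194 (binding)
By complementary slackness, a constraint with positive slack has shadow price 0 → packaging.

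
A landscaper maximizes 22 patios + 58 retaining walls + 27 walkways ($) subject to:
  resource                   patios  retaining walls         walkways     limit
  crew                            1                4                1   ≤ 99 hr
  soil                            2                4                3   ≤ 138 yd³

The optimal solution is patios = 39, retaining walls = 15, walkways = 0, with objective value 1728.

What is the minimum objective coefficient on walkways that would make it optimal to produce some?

29.5

Both crew and soil are binding at x*.
The binding rows give the dual system: 1·y_crew + 2·y_soil = 22 and 4·y_crew + 4·y_soil = 58.
This yields shadow prices y_crew = 7, y_soil = 7.5.
walkways enters the basis when its profit ≥ yᵀa₃ = 7·1 + 7.5·3 = 29.5.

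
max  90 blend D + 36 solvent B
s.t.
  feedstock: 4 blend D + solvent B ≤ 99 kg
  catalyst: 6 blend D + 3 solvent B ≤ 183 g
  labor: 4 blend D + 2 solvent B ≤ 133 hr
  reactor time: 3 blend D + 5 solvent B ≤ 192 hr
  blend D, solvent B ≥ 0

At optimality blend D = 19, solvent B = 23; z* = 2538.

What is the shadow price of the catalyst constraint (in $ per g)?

9

At the optimum: feedstock uses 99 of 99 (binding); catalyst uses 183 of 183 (binding); labor uses 122 of 133 (slack = 11); reactor time uses 172 of 192 (slack = 20).
By complementary slackness, y = 0 for the non-binding constraints.
Dual feasibility on the basic columns requires 4·y_feedstock + 6·y_catalyst = 90, 1·y_feedstock + 3·y_catalyst = 36.
This yields shadow prices y_feedstock = 9, y_catalyst = 9.
Shadow price of catalyst = 9.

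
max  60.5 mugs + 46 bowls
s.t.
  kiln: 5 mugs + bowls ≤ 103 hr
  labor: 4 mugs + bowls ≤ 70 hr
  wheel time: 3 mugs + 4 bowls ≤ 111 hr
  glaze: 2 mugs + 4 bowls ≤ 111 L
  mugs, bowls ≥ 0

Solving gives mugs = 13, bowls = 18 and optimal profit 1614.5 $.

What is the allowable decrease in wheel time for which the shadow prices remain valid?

58.5

Binding constraints: labor, wheel time. The basis is B = [[4,1],[3,4]] with det 13.
Per unit decrease in wheel time, x* moves by d = (0.0769, -0.3077).
The basis stays optimal until bowls reaches 0; allowable decrease = 58.5 hr.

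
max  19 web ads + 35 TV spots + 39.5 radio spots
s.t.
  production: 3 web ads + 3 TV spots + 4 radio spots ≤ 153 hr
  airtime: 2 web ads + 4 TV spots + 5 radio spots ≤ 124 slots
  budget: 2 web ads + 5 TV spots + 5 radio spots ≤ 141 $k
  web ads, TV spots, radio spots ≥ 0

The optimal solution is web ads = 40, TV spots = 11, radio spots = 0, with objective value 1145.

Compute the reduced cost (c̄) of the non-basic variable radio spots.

Check each constraint at x*: production 153/153 (tight); airtime 124/124 (tight); budget 135/141 (slack 6).
Slack constraints have shadow price 0 (complementary slackness).
From A_Bᵀ y = c: 3·y_production + 2·y_airtime = 19; 3·y_production + 4·y_airtime = 35.
→ y_production = 1 and y_airtime = 8.
Reduced cost of radio spots: c₃ − yᵀa₃ = 39.5 − (1·4 + 8·5) = 39.5 − 44 = -4.5.

-4.5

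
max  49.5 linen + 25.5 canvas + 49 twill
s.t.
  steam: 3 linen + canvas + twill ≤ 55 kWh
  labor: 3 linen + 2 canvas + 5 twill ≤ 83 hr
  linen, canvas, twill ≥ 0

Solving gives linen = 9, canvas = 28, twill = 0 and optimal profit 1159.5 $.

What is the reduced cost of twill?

Check each constraint at x*: steam 55/55 (tight); labor 83/83 (tight).
The binding rows give the dual system: 3·y_steam + 3·y_labor = 49.5 and 1·y_steam + 2·y_labor = 25.5.
This yields shadow prices y_steam = 7.5, y_labor = 9.
Reduced cost of twill: c₃ − yᵀa₃ = 49 − (7.5·1 + 9·5) = 49 − 52.5 = -3.5.

-3.5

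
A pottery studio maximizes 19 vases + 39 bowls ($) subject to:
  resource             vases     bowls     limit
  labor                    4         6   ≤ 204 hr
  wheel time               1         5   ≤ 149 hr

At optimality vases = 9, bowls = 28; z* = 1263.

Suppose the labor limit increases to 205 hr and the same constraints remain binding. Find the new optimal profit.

1267

At the optimum: labor uses 204 of 204 (binding); wheel time uses 149 of 149 (binding).
From A_Bᵀ y = c: 4·y_labor + 1·y_wheel time = 19; 6·y_labor + 5·y_wheel time = 39.
→ y_labor = 4 and y_wheel time = 3.
Δz = y_labor·Δb = 4 × (1) = 4, so new z* = 1263 + 4 = 1267.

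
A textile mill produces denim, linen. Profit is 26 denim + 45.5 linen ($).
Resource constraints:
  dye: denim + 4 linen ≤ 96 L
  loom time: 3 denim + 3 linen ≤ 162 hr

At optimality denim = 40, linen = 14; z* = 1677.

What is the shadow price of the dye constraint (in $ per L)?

Check each constraint at x*: dye 96/96 (tight); loom time 162/162 (tight).
Dual feasibility on the basic columns requires 1·y_dye + 3·y_loom time = 26, 4·y_dye + 3·y_loom time = 45.5.
This yields shadow prices y_dye = 6.5, y_loom time = 6.5.
Shadow price of dye = 6.5.

6.5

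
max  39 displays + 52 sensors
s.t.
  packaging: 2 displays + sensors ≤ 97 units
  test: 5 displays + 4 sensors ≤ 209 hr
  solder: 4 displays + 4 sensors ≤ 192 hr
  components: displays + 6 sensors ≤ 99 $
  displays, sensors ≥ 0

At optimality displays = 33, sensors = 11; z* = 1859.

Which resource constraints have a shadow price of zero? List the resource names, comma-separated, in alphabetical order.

packaging: 77/97 (slack 20)
test: 209/209 (binding)
solder: 176/192 (slack 16)
components: 99/99 (binding)
By complementary slackness, a constraint with positive slack has shadow price 0 → packaging, solder.

packaging, solder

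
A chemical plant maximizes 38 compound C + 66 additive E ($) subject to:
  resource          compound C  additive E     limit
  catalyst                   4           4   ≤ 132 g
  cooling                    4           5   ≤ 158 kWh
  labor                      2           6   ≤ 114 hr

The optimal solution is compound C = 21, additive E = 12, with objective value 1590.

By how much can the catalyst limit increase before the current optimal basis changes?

16

Binding constraints: catalyst, labor. The basis is B = [[4,4],[2,6]] with det 16.
Per unit increase in catalyst, x* moves by d = (0.375, -0.125).
The basis stays optimal until cooling becomes binding; allowable increase = 16 g.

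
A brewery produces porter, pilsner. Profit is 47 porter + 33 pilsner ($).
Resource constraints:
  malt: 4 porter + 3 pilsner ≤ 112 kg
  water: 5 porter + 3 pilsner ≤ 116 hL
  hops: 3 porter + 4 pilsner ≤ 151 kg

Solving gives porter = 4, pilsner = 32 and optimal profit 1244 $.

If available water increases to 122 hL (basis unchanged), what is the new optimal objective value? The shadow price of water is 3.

1262

Δb = 6, so new z* = 1244 + (3)·(6) = 1244 + 18 = 1262.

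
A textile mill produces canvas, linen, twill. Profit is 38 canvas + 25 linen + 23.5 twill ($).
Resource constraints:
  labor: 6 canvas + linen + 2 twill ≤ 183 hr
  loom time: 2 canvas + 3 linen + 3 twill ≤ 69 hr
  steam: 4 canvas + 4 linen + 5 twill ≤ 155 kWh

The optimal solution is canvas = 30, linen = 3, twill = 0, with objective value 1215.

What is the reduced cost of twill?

-5.5

Binding: labor and loom time. Non-binding: steam (23 unused).
Since steam is not tight, its dual is 0.
From A_Bᵀ y = c: 6·y_labor + 2·y_loom time = 38; 1·y_labor + 3·y_loom time = 25.
This yields shadow prices y_labor = 4, y_loom time = 7.
Reduced cost of twill: c₃ − yᵀa₃ = 23.5 − (4·2 + 7·3) = 23.5 − 29 = -5.5.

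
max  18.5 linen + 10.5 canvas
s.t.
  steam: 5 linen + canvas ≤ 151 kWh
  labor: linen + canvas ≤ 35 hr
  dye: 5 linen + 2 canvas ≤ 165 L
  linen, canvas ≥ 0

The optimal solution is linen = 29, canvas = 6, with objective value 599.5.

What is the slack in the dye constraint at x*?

dye used = 5·29 + 2·6 = 157; slack = 165 − 157 = 8.

8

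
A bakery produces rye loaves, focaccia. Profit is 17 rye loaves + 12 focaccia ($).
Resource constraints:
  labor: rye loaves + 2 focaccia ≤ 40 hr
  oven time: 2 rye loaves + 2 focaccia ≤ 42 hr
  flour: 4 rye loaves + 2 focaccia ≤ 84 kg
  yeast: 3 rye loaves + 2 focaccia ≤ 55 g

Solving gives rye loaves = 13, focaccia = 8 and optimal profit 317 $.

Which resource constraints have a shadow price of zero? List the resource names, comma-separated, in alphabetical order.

flour, labor

labor: 29/40 (slack 11)
oven time: 42/42 (binding)
flour: 68/84 (slack 16)
yeast: 55/55 (binding)
By complementary slackness, a constraint with positive slack has shadow price 0 → flour, labor.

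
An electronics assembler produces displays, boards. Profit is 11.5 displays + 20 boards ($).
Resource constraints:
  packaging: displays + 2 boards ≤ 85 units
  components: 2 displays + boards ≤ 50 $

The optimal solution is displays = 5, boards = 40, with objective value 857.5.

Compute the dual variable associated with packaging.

9.5

Both packaging and components are binding at x*.
Dual feasibility on the basic columns requires 1·y_packaging + 2·y_components = 11.5, 2·y_packaging + 1·y_components = 20.
This yields shadow prices y_packaging = 9.5, y_components = 1.
Shadow price of packaging = 9.5.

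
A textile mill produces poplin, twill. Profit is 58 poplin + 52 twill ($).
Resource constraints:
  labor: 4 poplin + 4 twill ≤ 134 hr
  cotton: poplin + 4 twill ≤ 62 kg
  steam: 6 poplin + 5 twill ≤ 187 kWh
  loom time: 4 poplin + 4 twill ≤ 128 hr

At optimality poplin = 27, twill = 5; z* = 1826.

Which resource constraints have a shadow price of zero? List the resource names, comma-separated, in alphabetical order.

labor: 128/134 (slack 6)
cotton: 47/62 (slack 15)
steam: 187/187 (binding)
loom time: 128/128 (binding)
By complementary slackness, a constraint with positive slack has shadow price 0 → cotton, labor.

cotton, labor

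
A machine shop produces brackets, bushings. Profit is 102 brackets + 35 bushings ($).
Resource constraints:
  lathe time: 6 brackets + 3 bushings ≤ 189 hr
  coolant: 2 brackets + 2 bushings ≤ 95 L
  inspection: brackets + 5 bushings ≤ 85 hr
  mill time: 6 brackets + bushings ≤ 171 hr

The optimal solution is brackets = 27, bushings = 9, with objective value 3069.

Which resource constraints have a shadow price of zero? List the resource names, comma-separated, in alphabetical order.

lathe time: 189/189 (binding)
coolant: 72/95 (slack 23)
inspection: 72/85 (slack 13)
mill time: 171/171 (binding)
By complementary slackness, a constraint with positive slack has shadow price 0 → coolant, inspection.

coolant, inspection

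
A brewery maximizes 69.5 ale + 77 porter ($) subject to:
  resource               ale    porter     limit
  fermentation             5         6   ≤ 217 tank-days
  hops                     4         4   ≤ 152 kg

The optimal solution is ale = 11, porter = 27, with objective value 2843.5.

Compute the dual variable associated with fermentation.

Both fermentation and hops are binding at x*.
Dual feasibility on the basic columns requires 5·y_fermentation + 4·y_hops = 69.5, 6·y_fermentation + 4·y_hops = 77.
This yields shadow prices y_fermentation = 7.5, y_hops = 8.
Shadow price of fermentation = 7.5.

7.5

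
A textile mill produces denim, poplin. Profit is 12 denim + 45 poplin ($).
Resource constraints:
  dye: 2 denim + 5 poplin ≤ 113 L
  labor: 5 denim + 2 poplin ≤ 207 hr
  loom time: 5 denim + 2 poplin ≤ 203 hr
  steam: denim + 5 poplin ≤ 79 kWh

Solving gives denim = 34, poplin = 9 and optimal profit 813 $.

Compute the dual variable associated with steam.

Binding: dye and steam. Non-binding: labor (19 unused), loom time (15 unused).
Slack constraints have shadow price 0 (complementary slackness).
Dual feasibility on the basic columns requires 2·y_dye + 1·y_steam = 12, 5·y_dye + 5·y_steam = 45.
→ y_dye = 3 and y_steam = 6.
Shadow price of steam = 6.

6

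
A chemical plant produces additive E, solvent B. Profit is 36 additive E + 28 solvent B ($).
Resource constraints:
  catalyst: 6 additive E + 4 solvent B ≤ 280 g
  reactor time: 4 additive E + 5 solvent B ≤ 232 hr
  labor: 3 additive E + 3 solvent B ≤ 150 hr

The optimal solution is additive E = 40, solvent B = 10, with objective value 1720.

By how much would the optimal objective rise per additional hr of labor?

4

At the optimum: catalyst uses 280 of 280 (binding); reactor time uses 210 of 232 (slack = 22); labor uses 150 of 150 (binding).
Since reactor time is not tight, its dual is 0.
Dual feasibility on the basic columns requires 6·y_catalyst + 3·y_labor = 36, 4·y_catalyst + 3·y_labor = 28.
This yields shadow prices y_catalyst = 4, y_labor = 4.
Shadow price of labor = 4.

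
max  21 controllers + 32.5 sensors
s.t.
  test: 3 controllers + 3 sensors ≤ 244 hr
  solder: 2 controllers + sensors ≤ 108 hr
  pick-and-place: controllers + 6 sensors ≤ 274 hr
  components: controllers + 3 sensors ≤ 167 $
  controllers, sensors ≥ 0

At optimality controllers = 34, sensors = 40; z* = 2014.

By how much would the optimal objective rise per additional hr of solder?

8.5

At the optimum: test uses 222 of 244 (slack = 22); solder uses 108 of 108 (binding); pick-and-place uses 274 of 274 (binding); components uses 154 of 167 (slack = 13).
By complementary slackness, y = 0 for the non-binding constraints.
The binding rows give the dual system: 2·y_solder + 1·y_pick-and-place = 21 and 1·y_solder + 6·y_pick-and-place = 32.5.
This yields shadow prices y_solder = 8.5, y_pick-and-place = 4.
Shadow price of solder = 8.5.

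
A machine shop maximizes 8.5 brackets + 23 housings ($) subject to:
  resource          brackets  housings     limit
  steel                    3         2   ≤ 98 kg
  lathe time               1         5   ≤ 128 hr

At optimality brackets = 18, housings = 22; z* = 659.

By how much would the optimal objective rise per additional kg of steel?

1.5

Both steel and lathe time are binding at x*.
From A_Bᵀ y = c: 3·y_steel + 1·y_lathe time = 8.5; 2·y_steel + 5·y_lathe time = 23.
Solving: y_steel = 1.5, y_lathe time = 4.
Shadow price of steel = 1.5.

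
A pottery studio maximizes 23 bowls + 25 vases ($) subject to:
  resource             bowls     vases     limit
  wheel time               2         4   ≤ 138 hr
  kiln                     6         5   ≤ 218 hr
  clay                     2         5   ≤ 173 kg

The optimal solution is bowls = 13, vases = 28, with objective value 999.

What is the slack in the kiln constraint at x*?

0

kiln used = 6·13 + 5·28 = 218; slack = 218 − 218 = 0.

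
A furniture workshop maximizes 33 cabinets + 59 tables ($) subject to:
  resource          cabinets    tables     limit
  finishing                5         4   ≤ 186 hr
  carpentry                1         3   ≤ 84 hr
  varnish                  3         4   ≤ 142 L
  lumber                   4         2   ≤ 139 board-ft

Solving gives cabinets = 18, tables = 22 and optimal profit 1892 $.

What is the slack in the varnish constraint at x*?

varnish used = 3·18 + 4·22 = 142; slack = 142 − 142 = 0.

0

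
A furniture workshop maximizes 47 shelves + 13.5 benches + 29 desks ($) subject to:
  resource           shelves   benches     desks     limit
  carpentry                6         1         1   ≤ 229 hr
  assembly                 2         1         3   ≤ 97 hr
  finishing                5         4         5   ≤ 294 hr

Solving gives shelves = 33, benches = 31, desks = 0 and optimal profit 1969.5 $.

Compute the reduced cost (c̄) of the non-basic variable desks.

Check each constraint at x*: carpentry 229/229 (tight); assembly 97/97 (tight); finishing 289/294 (slack 5).
By complementary slackness, y = 0 for the non-binding constraint.
From A_Bᵀ y = c: 6·y_carpentry + 2·y_assembly = 47; 1·y_carpentry + 1·y_assembly = 13.5.
→ y_carpentry = 5 and y_assembly = 8.5.
Reduced cost of desks: c₃ − yᵀa₃ = 29 − (5·1 + 8.5·3) = 29 − 30.5 = -1.5.

-1.5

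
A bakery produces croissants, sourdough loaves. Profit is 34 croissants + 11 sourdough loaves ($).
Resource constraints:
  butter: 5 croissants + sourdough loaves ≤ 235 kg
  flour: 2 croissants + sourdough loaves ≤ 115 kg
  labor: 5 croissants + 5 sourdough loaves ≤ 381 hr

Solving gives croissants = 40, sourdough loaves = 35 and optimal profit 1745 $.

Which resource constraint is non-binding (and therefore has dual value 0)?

butter: 235/235 (binding)
flour: 115/115 (binding)
labor: 375/381 (slack 6)
By complementary slackness, a constraint with positive slack has shadow price 0 → labor.

labor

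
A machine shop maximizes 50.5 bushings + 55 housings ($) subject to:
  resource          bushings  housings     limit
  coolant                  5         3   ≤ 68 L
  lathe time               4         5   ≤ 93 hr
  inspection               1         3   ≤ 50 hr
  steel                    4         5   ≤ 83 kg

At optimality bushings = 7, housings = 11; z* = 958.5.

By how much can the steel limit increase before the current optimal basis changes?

Binding constraints: coolant, steel. The basis is B = [[5,3],[4,5]] with det 13.
Per unit increase in steel, x* moves by d = (-0.2308, 0.3846).
The basis stays optimal until lathe time becomes binding; allowable increase = 10 kg.

10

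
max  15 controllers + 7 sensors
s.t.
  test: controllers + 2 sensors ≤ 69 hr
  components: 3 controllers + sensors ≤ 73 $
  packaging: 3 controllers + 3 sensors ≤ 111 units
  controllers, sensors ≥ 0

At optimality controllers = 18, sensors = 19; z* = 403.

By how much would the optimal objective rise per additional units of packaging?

1

At the optimum: test uses 56 of 69 (slack = 13); components uses 73 of 73 (binding); packaging uses 111 of 111 (binding).
Since test is not tight, its dual is 0.
From A_Bᵀ y = c: 3·y_components + 3·y_packaging = 15; 1·y_components + 3·y_packaging = 7.
Solving: y_components = 4, y_packaging = 1.
Shadow price of packaging = 1.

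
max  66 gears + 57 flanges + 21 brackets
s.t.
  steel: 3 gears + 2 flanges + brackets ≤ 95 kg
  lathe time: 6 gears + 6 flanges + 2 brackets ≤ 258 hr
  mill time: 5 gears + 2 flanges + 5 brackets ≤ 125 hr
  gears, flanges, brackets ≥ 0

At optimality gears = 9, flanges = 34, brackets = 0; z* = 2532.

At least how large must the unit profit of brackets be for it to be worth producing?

22

Check each constraint at x*: steel 95/95 (tight); lathe time 258/258 (tight); mill time 113/125 (slack 12).
Since mill time is not tight, its dual is 0.
The binding rows give the dual system: 3·y_steel + 6·y_lathe time = 66 and 2·y_steel + 6·y_lathe time = 57.
→ y_steel = 9 and y_lathe time = 6.5.
brackets enters the basis when its profit ≥ yᵀa₃ = 9·1 + 6.5·2 = 22.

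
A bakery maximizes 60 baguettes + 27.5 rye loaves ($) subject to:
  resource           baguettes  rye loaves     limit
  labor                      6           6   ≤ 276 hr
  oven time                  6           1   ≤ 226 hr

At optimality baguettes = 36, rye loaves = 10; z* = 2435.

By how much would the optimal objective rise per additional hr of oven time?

Both labor and oven time are binding at x*.
Dual feasibility on the basic columns requires 6·y_labor + 6·y_oven time = 60, 6·y_labor + 1·y_oven time = 27.5.
→ y_labor = 3.5 and y_oven time = 6.5.
Shadow price of oven time = 6.5.

6.5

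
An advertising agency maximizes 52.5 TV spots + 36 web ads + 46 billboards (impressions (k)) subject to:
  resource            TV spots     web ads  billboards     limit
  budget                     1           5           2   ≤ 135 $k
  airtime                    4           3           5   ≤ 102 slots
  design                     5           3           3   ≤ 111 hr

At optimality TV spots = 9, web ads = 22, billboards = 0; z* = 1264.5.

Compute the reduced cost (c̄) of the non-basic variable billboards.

-5

Check each constraint at x*: budget 119/135 (slack 16); airtime 102/102 (tight); design 111/111 (tight).
Since budget is not tight, its dual is 0.
From A_Bᵀ y = c: 4·y_airtime + 5·y_design = 52.5; 3·y_airtime + 3·y_design = 36.
This yields shadow prices y_airtime = 7.5, y_design = 4.5.
Reduced cost of billboards: c₃ − yᵀa₃ = 46 − (7.5·5 + 4.5·3) = 46 − 51 = -5.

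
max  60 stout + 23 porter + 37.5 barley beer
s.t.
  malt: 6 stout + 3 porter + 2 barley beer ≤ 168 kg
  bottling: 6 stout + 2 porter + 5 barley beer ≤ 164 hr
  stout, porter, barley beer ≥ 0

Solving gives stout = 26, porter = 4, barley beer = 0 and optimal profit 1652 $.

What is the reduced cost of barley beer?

-3.5

Check each constraint at x*: malt 168/168 (tight); bottling 164/164 (tight).
Dual feasibility on the basic columns requires 6·y_malt + 6·y_bottling = 60, 3·y_malt + 2·y_bottling = 23.
This yields shadow prices y_malt = 3, y_bottling = 7.
Reduced cost of barley beer: c₃ − yᵀa₃ = 37.5 − (3·2 + 7·5) = 37.5 − 41 = -3.5.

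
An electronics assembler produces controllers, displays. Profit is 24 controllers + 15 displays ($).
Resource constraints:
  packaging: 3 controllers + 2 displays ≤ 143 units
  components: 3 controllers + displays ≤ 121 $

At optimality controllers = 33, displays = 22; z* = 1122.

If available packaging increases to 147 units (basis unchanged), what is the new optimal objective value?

1150

At the optimum: packaging uses 143 of 143 (binding); components uses 121 of 121 (binding).
The binding rows give the dual system: 3·y_packaging + 3·y_components = 24 and 2·y_packaging + 1·y_components = 15.
Solving: y_packaging = 7, y_components = 1.
Δz = y_packaging·Δb = 7 × (4) = 28, so new z* = 1122 + 28 = 1150.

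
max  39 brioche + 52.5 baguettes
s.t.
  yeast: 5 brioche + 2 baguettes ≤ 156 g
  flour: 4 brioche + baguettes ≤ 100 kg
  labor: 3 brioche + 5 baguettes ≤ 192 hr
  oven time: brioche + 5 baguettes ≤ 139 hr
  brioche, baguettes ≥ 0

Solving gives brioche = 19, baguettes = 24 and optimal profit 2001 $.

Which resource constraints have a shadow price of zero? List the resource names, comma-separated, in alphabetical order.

labor, yeast

yeast: 143/156 (slack 13)
flour: 100/100 (binding)
labor: 177/192 (slack 15)
oven time: 139/139 (binding)
By complementary slackness, a constraint with positive slack has shadow price 0 → labor, yeast.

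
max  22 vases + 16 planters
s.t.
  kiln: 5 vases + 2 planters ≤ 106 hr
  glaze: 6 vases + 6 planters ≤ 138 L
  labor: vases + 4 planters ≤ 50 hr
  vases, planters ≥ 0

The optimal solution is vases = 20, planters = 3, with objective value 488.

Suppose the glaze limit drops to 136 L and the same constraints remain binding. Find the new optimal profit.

484

Check each constraint at x*: kiln 106/106 (tight); glaze 138/138 (tight); labor 32/50 (slack 18).
Since labor is not tight, its dual is 0.
Dual feasibility on the basic columns requires 5·y_kiln + 6·y_glaze = 22, 2·y_kiln + 6·y_glaze = 16.
→ y_kiln = 2 and y_glaze = 2.
Δz = y_glaze·Δb = 2 × (-2) = -4, so new z* = 488 − 4 = 484.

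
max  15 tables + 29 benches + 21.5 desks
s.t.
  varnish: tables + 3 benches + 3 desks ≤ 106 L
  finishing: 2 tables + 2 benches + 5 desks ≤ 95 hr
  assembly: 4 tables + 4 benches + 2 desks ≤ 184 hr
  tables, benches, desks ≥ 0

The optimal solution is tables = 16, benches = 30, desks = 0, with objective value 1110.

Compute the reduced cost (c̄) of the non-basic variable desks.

Check each constraint at x*: varnish 106/106 (tight); finishing 92/95 (slack 3); assembly 184/184 (tight).
Since finishing is not tight, its dual is 0.
The binding rows give the dual system: 1·y_varnish + 4·y_assembly = 15 and 3·y_varnish + 4·y_assembly = 29.
→ y_varnish = 7 and y_assembly = 2.
Reduced cost of desks: c₃ − yᵀa₃ = 21.5 − (7·3 + 2·2) = 21.5 − 25 = -3.5.

-3.5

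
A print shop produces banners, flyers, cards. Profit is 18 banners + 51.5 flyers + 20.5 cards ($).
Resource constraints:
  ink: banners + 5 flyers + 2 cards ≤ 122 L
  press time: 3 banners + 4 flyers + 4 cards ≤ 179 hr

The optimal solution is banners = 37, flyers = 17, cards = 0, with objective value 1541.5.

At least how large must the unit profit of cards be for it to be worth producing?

29

Both ink and press time are binding at x*.
Dual feasibility on the basic columns requires 1·y_ink + 3·y_press time = 18, 5·y_ink + 4·y_press time = 51.5.
→ y_ink = 7.5 and y_press time = 3.5.
cards enters the basis when its profit ≥ yᵀa₃ = 7.5·2 + 3.5·4 = 29.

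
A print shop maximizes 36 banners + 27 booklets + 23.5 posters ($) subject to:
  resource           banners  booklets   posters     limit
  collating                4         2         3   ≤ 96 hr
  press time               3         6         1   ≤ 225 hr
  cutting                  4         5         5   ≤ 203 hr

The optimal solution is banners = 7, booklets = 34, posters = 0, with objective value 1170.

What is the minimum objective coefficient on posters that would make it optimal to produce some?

At the optimum: collating uses 96 of 96 (binding); press time uses 225 of 225 (binding); cutting uses 198 of 203 (slack = 5).
Slack constraints have shadow price 0 (complementary slackness).
Dual feasibility on the basic columns requires 4·y_collating + 3·y_press time = 36, 2·y_collating + 6·y_press time = 27.
This yields shadow prices y_collating = 7.5, y_press time = 2.
posters enters the basis when its profit ≥ yᵀa₃ = 7.5·3 + 2·1 = 24.5.

24.5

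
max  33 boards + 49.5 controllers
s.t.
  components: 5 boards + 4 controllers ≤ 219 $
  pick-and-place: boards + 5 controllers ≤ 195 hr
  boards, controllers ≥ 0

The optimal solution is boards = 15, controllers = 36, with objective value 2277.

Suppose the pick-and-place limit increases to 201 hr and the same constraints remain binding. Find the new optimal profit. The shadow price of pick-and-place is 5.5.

2310

Δb = 6, so new z* = 2277 + (5.5)·(6) = 2277 + 33 = 2310.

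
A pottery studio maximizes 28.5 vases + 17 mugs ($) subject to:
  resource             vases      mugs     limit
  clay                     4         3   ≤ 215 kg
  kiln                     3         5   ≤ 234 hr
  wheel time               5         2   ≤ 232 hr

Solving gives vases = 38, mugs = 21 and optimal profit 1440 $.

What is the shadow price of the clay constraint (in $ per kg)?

4

Check each constraint at x*: clay 215/215 (tight); kiln 219/234 (slack 15); wheel time 232/232 (tight).
Slack constraints have shadow price 0 (complementary slackness).
Dual feasibility on the basic columns requires 4·y_clay + 5·y_wheel time = 28.5, 3·y_clay + 2·y_wheel time = 17.
Solving: y_clay = 4, y_wheel time = 2.5.
Shadow price of clay = 4.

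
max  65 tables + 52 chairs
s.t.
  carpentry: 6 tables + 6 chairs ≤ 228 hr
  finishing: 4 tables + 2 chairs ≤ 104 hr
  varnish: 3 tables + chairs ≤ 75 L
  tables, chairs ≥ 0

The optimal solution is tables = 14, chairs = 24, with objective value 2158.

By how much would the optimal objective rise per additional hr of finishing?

6.5

Binding: carpentry and finishing. Non-binding: varnish (9 unused).
By complementary slackness, y = 0 for the non-binding constraint.
From A_Bᵀ y = c: 6·y_carpentry + 4·y_finishing = 65; 6·y_carpentry + 2·y_finishing = 52.
This yields shadow prices y_carpentry = 6.5, y_finishing = 6.5.
Shadow price of finishing = 6.5.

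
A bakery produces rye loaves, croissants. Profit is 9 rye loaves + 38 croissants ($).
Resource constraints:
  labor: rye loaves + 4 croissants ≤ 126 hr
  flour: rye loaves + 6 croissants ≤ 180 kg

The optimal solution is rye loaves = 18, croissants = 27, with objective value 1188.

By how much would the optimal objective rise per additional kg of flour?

1

At the optimum: labor uses 126 of 126 (binding); flour uses 180 of 180 (binding).
Dual feasibility on the basic columns requires 1·y_labor + 1·y_flour = 9, 4·y_labor + 6·y_flour = 38.
This yields shadow prices y_labor = 8, y_flour = 1.
Shadow price of flour = 1.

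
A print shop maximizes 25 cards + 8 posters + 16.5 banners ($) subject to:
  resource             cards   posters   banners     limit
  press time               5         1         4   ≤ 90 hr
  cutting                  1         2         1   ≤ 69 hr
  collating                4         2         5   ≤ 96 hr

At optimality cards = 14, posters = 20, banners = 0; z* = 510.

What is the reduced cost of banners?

Check each constraint at x*: press time 90/90 (tight); cutting 54/69 (slack 15); collating 96/96 (tight).
Slack constraints have shadow price 0 (complementary slackness).
From A_Bᵀ y = c: 5·y_press time + 4·y_collating = 25; 1·y_press time + 2·y_collating = 8.
→ y_press time = 3 and y_collating = 2.5.
Reduced cost of banners: c₃ − yᵀa₃ = 16.5 − (3·4 + 2.5·5) = 16.5 − 24.5 = -8.

-8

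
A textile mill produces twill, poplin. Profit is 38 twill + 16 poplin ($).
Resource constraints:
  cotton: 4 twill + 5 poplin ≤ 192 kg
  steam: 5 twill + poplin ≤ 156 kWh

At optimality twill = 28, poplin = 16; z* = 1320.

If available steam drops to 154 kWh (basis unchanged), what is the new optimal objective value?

1308

Check each constraint at x*: cotton 192/192 (tight); steam 156/156 (tight).
Dual feasibility on the basic columns requires 4·y_cotton + 5·y_steam = 38, 5·y_cotton + 1·y_steam = 16.
This yields shadow prices y_cotton = 2, y_steam = 6.
Δz = y_steam·Δb = 6 × (-2) = -12, so new z* = 1320 − 12 = 1308.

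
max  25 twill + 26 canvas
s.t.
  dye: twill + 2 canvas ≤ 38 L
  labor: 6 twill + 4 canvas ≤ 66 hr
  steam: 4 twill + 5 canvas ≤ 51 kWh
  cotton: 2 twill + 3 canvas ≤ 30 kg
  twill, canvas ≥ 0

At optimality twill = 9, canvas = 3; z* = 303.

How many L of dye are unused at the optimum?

dye used = 1·9 + 2·3 = 15; slack = 38 − 15 = 23.

23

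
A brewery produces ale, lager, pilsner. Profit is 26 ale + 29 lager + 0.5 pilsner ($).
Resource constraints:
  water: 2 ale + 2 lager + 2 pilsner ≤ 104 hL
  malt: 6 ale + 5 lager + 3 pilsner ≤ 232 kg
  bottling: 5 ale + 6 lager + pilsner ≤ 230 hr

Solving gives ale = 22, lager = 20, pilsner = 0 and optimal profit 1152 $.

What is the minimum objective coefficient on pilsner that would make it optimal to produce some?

7

Check each constraint at x*: water 84/104 (slack 20); malt 232/232 (tight); bottling 230/230 (tight).
By complementary slackness, y = 0 for the non-binding constraint.
Dual feasibility on the basic columns requires 6·y_malt + 5·y_bottling = 26, 5·y_malt + 6·y_bottling = 29.
This yields shadow prices y_malt = 1, y_bottling = 4.
pilsner enters the basis when its profit ≥ yᵀa₃ = 1·3 + 4·1 = 7.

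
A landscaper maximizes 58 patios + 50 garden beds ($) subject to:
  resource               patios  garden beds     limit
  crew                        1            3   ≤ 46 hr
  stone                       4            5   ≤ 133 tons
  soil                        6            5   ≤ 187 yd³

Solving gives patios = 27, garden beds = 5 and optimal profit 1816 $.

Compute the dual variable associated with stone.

Binding: stone and soil. Non-binding: crew (4 unused).
Slack constraints have shadow price 0 (complementary slackness).
The binding rows give the dual system: 4·y_stone + 6·y_soil = 58 and 5·y_stone + 5·y_soil = 50.
This yields shadow prices y_stone = 1, y_soil = 9.
Shadow price of stone = 1.

1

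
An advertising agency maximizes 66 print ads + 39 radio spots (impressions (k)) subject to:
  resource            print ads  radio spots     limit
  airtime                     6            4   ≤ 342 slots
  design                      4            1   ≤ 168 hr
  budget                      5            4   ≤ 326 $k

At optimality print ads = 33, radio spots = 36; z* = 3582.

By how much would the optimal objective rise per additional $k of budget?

0

Check each constraint at x*: airtime 342/342 (tight); design 168/168 (tight); budget 309/326 (slack 17).
Since budget is not tight, its dual is 0.
From A_Bᵀ y = c: 6·y_airtime + 4·y_design = 66; 4·y_airtime + 1·y_design = 39.
This yields shadow prices y_airtime = 9, y_design = 3.
Shadow price of budget = 0.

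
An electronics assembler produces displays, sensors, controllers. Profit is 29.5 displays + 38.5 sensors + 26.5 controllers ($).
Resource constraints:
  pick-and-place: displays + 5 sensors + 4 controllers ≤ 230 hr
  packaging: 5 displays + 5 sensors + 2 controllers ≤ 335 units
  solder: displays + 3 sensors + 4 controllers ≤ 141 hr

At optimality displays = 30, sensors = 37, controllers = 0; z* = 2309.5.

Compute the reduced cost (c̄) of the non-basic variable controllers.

At the optimum: pick-and-place uses 215 of 230 (slack = 15); packaging uses 335 of 335 (binding); solder uses 141 of 141 (binding).
Slack constraints have shadow price 0 (complementary slackness).
The binding rows give the dual system: 5·y_packaging + 1·y_solder = 29.5 and 5·y_packaging + 3·y_solder = 38.5.
→ y_packaging = 5 and y_solder = 4.5.
Reduced cost of controllers: c₃ − yᵀa₃ = 26.5 − (5·2 + 4.5·4) = 26.5 − 28 = -1.5.

-1.5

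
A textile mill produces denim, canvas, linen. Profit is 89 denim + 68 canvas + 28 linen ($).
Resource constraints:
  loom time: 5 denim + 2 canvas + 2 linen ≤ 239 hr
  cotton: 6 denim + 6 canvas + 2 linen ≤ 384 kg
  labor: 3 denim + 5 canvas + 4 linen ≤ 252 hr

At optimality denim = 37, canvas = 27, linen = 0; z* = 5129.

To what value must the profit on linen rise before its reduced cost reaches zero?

32

At the optimum: loom time uses 239 of 239 (binding); cotton uses 384 of 384 (binding); labor uses 246 of 252 (slack = 6).
By complementary slackness, y = 0 for the non-binding constraint.
Dual feasibility on the basic columns requires 5·y_loom time + 6·y_cotton = 89, 2·y_loom time + 6·y_cotton = 68.
→ y_loom time = 7 and y_cotton = 9.
linen enters the basis when its profit ≥ yᵀa₃ = 7·2 + 9·2 = 32.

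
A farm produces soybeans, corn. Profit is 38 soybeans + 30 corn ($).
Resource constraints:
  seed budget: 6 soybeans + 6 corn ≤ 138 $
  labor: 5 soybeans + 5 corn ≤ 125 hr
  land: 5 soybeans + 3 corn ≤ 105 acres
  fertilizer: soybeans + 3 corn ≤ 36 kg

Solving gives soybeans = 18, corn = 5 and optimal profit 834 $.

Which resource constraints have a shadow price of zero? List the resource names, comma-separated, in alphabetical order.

fertilizer, labor

seed budget: 138/138 (binding)
labor: 115/125 (slack 10)
land: 105/105 (binding)
fertilizer: 33/36 (slack 3)
By complementary slackness, a constraint with positive slack has shadow price 0 → fertilizer, labor.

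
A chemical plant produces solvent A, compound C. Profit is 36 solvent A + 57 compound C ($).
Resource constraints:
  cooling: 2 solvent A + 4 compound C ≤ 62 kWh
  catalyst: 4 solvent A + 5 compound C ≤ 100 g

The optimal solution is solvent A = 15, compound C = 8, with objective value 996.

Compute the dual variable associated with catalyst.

5

Both cooling and catalyst are binding at x*.
Dual feasibility on the basic columns requires 2·y_cooling + 4·y_catalyst = 36, 4·y_cooling + 5·y_catalyst = 57.
Solving: y_cooling = 8, y_catalyst = 5.
Shadow price of catalyst = 5.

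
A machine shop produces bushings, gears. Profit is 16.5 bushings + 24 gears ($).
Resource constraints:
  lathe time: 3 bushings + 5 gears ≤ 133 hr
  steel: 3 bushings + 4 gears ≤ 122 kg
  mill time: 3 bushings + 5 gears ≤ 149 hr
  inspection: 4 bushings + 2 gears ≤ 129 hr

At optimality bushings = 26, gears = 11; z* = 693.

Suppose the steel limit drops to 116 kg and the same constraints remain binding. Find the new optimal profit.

Check each constraint at x*: lathe time 133/133 (tight); steel 122/122 (tight); mill time 133/149 (slack 16); inspection 126/129 (slack 3).
By complementary slackness, y = 0 for the non-binding constraints.
Dual feasibility on the basic columns requires 3·y_lathe time + 3·y_steel = 16.5, 5·y_lathe time + 4·y_steel = 24.
This yields shadow prices y_lathe time = 2, y_steel = 3.5.
Δz = y_steel·Δb = 3.5 × (-6) = -21, so new z* = 693 − 21 = 672.

672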